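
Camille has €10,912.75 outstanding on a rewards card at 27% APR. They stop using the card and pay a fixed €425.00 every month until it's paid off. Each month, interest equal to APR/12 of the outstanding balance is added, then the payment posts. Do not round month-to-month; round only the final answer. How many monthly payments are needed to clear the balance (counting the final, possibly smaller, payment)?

Monthly rate r = 27%/12 = 2.25% = 0.0225.
Recurrence: B ← B·(1+r) − €425.00.
Month 1: interest €245.54; balance after payment €10,733.29.
Month 2: interest €241.50; balance after payment €10,549.79.
Closed form: n = −ln(1 − rB₀/P)/ln(1+r) = −ln(0.42227)/ln(1.0225) ≈ 38.746, so the balance reaches zero during payment 39.

39 payments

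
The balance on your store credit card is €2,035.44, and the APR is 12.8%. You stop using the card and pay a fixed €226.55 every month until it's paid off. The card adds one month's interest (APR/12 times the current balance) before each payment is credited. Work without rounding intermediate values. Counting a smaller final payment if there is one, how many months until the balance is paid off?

Monthly rate r = 12.8%/12 = 1.06667% = 0.0106667.
Recurrence: B ← B·(1+r) − €226.55.
Month 1: interest €21.71; balance after payment €1,830.60.
Month 2: interest €19.53; balance after payment €1,623.58.
Closed form: n = −ln(1 − rB₀/P)/ln(1+r) = −ln(0.90417)/ln(1.01067) ≈ 9.495, so the balance reaches zero during payment 10.

10 payments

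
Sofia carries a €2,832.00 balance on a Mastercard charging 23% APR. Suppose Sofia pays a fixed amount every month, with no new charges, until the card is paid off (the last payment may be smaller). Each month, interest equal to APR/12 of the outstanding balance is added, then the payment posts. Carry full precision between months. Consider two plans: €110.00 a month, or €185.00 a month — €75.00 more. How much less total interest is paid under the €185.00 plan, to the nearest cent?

€556.29

Monthly rate r = 23%/12 = 1.91667% = 0.0191667.
At €110.00/mo: n = ⌈−ln(1 − rB₀/P)/ln(1+r)⌉ = 36 payments (last €90.86); total interest = total paid − €2,832.00 = €1,108.86.
At €185.00/mo: 19 payments (last €54.57); total interest €552.57.
Interest saved = €1,108.86 − €552.57 = €556.29.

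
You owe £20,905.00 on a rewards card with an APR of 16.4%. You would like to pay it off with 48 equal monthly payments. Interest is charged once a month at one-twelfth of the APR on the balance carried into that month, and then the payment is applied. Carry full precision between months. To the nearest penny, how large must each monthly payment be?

Monthly rate r = 16.4%/12 = 1.36667% = 0.0136667.
Level-payment amortization: P = B₀·r / (1 − (1+r)^(−n)) = 20905.00·0.0136667 / (1 − 1.01367^(−48)).
Denominator 1 − (1+r)^(−48) = 0.478766813.
P = 285.702 / 0.478766813 ≈ 596.74.

£596.74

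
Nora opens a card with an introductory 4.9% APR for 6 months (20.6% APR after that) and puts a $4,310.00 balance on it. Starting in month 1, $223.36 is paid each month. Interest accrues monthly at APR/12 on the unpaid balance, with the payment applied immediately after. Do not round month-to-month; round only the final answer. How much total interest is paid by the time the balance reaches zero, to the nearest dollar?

$553

Promo months 1–6 at r₀ = 4.9%/12 = 0.00408333; months 7+ at r₁ = 20.6%/12 = 0.0171667.
After month 6: iterate B ← B·(1+r₀) − $223.36 for 6 months → $3,062.76.
Then at r₁ with $223.36/mo: n₂ = −ln(1 − r₁·B/P)/ln(1+r₁) ≈ 15.77 → 16 more payments.
Total paid = 21·$223.36 + $171.97 = $4,862.53; interest = $4,862.53 − $4,310.00 = $552.53.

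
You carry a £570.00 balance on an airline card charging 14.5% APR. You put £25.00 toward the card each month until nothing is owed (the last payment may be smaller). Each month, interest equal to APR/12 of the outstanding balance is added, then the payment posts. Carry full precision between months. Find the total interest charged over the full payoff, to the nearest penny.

£100.81

Monthly rate r = 14.5%/12 = 1.20833% = 0.0120833.
Payoff takes n = ⌈−ln(1 − rB₀/P)/ln(1+r)⌉ = ⌈26.832⌉ = 27 payments; the last is £20.81.
Total paid = 26·£25.00 + £20.81 = £670.81.
Total interest = total paid − principal = £670.81 − £570.00 = £100.81.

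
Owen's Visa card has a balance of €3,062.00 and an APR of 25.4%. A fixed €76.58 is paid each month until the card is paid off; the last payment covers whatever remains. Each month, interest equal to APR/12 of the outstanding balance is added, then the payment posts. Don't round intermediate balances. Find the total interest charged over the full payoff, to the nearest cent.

Monthly rate r = 25.4%/12 = 2.11667% = 0.0211667.
Payoff takes n = ⌈−ln(1 − rB₀/P)/ln(1+r)⌉ = ⌈89.420⌉ = 90 payments; the last is €32.40.
Total paid = 89·€76.58 + €32.40 = €6,848.02.
Total interest = total paid − principal = €6,848.02 − €3,062.00 = €3,786.02.

€3,786.02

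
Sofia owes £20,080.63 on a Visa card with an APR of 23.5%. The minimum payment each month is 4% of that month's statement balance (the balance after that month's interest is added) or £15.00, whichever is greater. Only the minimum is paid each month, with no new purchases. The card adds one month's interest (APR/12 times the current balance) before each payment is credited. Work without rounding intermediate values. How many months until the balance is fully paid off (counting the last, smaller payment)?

Monthly rate r = 23.5%/12 = 1.95833% = 0.0195833.
While 4% of the post-interest balance exceeds £15.00, each month B ← (B·(1+r))·(1 − 0.04), i.e. B shrinks by the factor (1+r)·0.96 = 0.9788.
This holds for months 1–187. Entering month 188 the balance is £365.21; 4% of the post-interest balance is now below £15.00, so the flat £15.00 minimum applies from here.
From month 188 a fixed £15.00 at rate r clears £365.21 in 34 more payments. Total: 187 + 34 = 221 months.

221 months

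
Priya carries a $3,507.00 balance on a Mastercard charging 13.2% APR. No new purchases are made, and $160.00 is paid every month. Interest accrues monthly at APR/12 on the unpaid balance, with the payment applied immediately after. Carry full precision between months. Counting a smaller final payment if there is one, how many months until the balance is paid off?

26 payments

Monthly rate r = 13.2%/12 = 1.1% = 0.011.
Recurrence: B ← B·(1+r) − $160.00.
Month 1: interest $38.58; balance after payment $3,385.58.
Month 2: interest $37.24; balance after payment $3,262.82.
Closed form: n = −ln(1 − rB₀/P)/ln(1+r) = −ln(0.75889)/ln(1.011) ≈ 25.219, so the balance reaches zero during payment 26.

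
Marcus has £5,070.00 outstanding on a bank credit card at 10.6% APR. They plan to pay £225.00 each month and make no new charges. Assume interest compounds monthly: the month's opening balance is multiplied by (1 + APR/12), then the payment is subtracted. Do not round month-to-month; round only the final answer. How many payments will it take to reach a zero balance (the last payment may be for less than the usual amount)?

26 months

Monthly rate r = 10.6%/12 = 0.883333% = 0.00883333.
Recurrence: B ← B·(1+r) − £225.00.
Month 1: interest £44.79; balance after payment £4,889.78.
Month 2: interest £43.19; balance after payment £4,707.98.
Closed form: n = −ln(1 − rB₀/P)/ln(1+r) = −ln(0.80096)/ln(1.00883) ≈ 25.237, so the balance reaches zero during payment 26.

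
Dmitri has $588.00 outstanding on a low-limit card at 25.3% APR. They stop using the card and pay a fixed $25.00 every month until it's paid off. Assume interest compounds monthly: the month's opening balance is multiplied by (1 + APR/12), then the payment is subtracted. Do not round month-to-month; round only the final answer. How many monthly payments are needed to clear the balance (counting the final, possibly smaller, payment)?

33 payments

Monthly rate r = 25.3%/12 = 2.10833% = 0.0210833.
Recurrence: B ← B·(1+r) − $25.00.
Month 1: interest $12.40; balance after payment $575.40.
Month 2: interest $12.13; balance after payment $562.53.
Closed form: n = −ln(1 − rB₀/P)/ln(1+r) = −ln(0.50412)/ln(1.02108) ≈ 32.829, so the balance reaches zero during payment 33.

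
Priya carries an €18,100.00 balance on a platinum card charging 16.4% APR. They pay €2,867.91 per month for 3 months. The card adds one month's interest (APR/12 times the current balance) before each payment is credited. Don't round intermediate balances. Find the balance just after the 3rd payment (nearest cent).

Monthly rate r = 16.4%/12 = 1.36667% = 0.0136667.
Each month: B ← B·(1+r) − €2,867.91.
Month 1: interest €247.37; balance after payment €15,479.46.
Month 2: interest €211.55; balance after payment €12,823.10.
Month 3: interest €175.25; balance after payment €10,130.44.

€10,130.44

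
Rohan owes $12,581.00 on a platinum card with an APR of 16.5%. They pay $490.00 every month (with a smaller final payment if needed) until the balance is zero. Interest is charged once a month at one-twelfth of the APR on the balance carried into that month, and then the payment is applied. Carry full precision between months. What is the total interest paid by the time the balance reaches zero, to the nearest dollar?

Monthly rate r = 16.5%/12 = 1.375% = 0.01375.
Payoff takes n = ⌈−ln(1 − rB₀/P)/ln(1+r)⌉ = ⌈31.888⌉ = 32 payments; the last is $435.28.
Total paid = 31·$490.00 + $435.28 = $15,625.28.
Total interest = total paid − principal = $15,625.28 − $12,581.00 = $3,044.28.

$3,044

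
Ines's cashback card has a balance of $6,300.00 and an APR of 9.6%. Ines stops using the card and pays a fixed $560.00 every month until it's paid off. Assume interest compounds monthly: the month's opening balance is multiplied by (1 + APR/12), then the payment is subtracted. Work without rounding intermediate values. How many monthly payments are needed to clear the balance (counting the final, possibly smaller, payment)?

Monthly rate r = 9.6%/12 = 0.8% = 0.008.
Recurrence: B ← B·(1+r) − $560.00.
Month 1: interest $50.40; balance after payment $5,790.40.
Month 2: interest $46.32; balance after payment $5,276.72.
Closed form: n = −ln(1 − rB₀/P)/ln(1+r) = −ln(0.91)/ln(1.008) ≈ 11.836, so the balance reaches zero during payment 12.

12 months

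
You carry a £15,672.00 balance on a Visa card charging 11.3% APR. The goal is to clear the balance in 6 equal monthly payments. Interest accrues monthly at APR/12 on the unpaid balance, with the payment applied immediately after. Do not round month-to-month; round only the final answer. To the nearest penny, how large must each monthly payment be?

Monthly rate r = 11.3%/12 = 0.941667% = 0.00941667.
Level-payment amortization: P = B₀·r / (1 − (1+r)^(−n)) = 15672.00·0.00941667 / (1 − 1.00942^(−6)).
Denominator 1 − (1+r)^(−6) = 0.0546836423.
P = 147.578 / 0.0546836423 ≈ 2698.76.

£2,698.76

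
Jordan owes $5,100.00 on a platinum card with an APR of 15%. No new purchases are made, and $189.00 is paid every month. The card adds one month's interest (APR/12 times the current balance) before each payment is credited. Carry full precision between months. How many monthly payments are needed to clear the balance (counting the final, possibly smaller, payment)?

Monthly rate r = 15%/12 = 1.25% = 0.0125.
Recurrence: B ← B·(1+r) − $189.00.
Month 1: interest $63.75; balance after payment $4,974.75.
Month 2: interest $62.18; balance after payment $4,847.93.
Closed form: n = −ln(1 − rB₀/P)/ln(1+r) = −ln(0.6627)/ln(1.0125) ≈ 33.120, so the balance reaches zero during payment 34.

34 payments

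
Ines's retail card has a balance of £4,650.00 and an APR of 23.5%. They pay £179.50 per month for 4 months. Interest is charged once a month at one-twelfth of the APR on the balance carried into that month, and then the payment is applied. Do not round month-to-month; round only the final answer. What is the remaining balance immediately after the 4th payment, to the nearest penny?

£4,285.72

Monthly rate r = 23.5%/12 = 1.95833% = 0.0195833.
Each month: B ← B·(1+r) − £179.50.
Month 1: interest £91.06; balance after payment £4,561.56.
Month 2: interest £89.33; balance after payment £4,471.39.
Month 3: interest £87.56; balance after payment £4,379.46.
Month 4: interest £85.76; balance after payment £4,285.72.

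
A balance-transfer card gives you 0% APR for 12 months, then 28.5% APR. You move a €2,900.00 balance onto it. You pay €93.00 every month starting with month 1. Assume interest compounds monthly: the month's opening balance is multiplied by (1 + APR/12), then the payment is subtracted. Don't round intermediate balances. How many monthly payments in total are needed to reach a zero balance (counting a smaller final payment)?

Promo months 1–12 at r₀ = 0%/12 = 0; months 13+ at r₁ = 28.5%/12 = 0.02375.
After month 12 (no interest yet): B = €2,900.00 − 12·€93.00 = €1,784.00.
Then at r₁ with €93.00/mo: n₂ = −ln(1 − r₁·B/P)/ln(1+r₁) ≈ 25.91 → 26 more payments.

38 payments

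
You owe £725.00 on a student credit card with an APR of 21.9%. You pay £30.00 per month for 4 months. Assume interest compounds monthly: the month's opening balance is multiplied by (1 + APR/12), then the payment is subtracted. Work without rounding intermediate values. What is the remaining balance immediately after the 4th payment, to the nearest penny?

Monthly rate r = 21.9%/12 = 1.825% = 0.01825.
Each month: B ← B·(1+r) − £30.00.
Month 1: interest £13.23; balance after payment £708.23.
Month 2: interest £12.93; balance after payment £691.16.
Month 3: interest £12.61; balance after payment £673.77.
Month 4: interest £12.30; balance after payment £656.07.

£656.07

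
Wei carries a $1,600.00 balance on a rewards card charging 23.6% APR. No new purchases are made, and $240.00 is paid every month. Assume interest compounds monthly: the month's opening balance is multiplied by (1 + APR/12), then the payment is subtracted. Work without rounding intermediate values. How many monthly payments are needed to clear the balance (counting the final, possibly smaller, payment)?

8 payments

Monthly rate r = 23.6%/12 = 1.96667% = 0.0196667.
Recurrence: B ← B·(1+r) − $240.00.
Month 1: interest $31.47; balance after payment $1,391.47.
Month 2: interest $27.37; balance after payment $1,178.83.
Closed form: n = −ln(1 − rB₀/P)/ln(1+r) = −ln(0.86889)/ln(1.01967) ≈ 7.216, so the balance reaches zero during payment 8.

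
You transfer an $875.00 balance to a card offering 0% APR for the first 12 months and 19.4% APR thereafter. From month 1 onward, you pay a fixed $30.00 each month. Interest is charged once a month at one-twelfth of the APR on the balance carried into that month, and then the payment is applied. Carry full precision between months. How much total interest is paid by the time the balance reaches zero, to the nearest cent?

Promo months 1–12 at r₀ = 0%/12 = 0; months 13+ at r₁ = 19.4%/12 = 0.0161667.
After month 12 (no interest yet): B = $875.00 − 12·$30.00 = $515.00.
Then at r₁ with $30.00/mo: n₂ = −ln(1 − r₁·B/P)/ln(1+r₁) ≈ 20.27 → 21 more payments.
Total paid = 32·$30.00 + $8.14 = $968.14; interest = $968.14 − $875.00 = $93.14.

$93.14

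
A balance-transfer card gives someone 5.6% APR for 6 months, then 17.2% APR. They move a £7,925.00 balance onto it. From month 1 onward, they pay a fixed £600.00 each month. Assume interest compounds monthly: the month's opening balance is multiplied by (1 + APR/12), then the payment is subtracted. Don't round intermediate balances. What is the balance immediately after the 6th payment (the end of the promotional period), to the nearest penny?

Promo months 1–6 at r₀ = 5.6%/12 = 0.00466667; months 7+ at r₁ = 17.2%/12 = 0.0143333.
After month 6: iterate B ← B·(1+r₀) − £600.00 for 6 months → £4,507.24.

£4,507.24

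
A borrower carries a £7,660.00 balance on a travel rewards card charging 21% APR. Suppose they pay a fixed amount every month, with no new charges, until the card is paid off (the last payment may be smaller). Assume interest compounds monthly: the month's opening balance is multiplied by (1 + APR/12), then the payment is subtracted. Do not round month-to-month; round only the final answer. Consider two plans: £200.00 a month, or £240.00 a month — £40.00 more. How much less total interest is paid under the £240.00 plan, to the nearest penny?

Monthly rate r = 21%/12 = 1.75% = 0.0175.
At £200.00/mo: n = ⌈−ln(1 − rB₀/P)/ln(1+r)⌉ = 64 payments (last £189.80); total interest = total paid − £7,660.00 = £5,129.80.
At £240.00/mo: 48 payments (last £31.86); total interest £3,651.86.
Interest saved = £5,129.80 − £3,651.86 = £1,477.94.

£1,477.94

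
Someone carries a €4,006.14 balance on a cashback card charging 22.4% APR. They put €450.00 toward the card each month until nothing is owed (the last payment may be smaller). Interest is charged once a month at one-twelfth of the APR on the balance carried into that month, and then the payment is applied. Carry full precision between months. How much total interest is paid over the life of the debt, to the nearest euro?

Monthly rate r = 22.4%/12 = 1.86667% = 0.0186667.
Payoff takes n = ⌈−ln(1 − rB₀/P)/ln(1+r)⌉ = ⌈9.827⌉ = 10 payments; the last is €372.56.
Total paid = 9·€450.00 + €372.56 = €4,422.56.
Total interest = total paid − principal = €4,422.56 − €4,006.14 = €416.42.

€416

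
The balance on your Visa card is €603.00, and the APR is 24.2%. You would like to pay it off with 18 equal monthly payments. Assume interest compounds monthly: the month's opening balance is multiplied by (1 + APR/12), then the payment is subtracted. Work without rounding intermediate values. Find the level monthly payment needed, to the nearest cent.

€40.28

Monthly rate r = 24.2%/12 = 2.01667% = 0.0201667.
Level-payment amortization: P = B₀·r / (1 − (1+r)^(−n)) = 603.00·0.0201667 / (1 − 1.02017^(−18)).
Denominator 1 − (1+r)^(−18) = 0.301896724.
P = 12.1605 / 0.301896724 ≈ 40.28.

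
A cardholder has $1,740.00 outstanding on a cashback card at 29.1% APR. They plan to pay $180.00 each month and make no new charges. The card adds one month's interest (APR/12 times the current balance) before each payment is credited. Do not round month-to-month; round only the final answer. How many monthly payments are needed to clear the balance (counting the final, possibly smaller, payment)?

12 months

Monthly rate r = 29.1%/12 = 2.425% = 0.02425.
Recurrence: B ← B·(1+r) − $180.00.
Month 1: interest $42.20; balance after payment $1,602.19.
Month 2: interest $38.85; balance after payment $1,461.05.
Closed form: n = −ln(1 − rB₀/P)/ln(1+r) = −ln(0.76558)/ln(1.02425) ≈ 11.148, so the balance reaches zero during payment 12.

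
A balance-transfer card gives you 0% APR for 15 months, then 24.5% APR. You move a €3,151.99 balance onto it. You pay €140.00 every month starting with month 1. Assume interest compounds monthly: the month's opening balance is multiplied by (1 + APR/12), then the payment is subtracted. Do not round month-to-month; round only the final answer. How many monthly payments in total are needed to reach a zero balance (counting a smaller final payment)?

Promo months 1–15 at r₀ = 0%/12 = 0; months 16+ at r₁ = 24.5%/12 = 0.0204167.
After month 15 (no interest yet): B = €3,151.99 − 15·€140.00 = €1,051.99.
Then at r₁ with €140.00/mo: n₂ = −ln(1 − r₁·B/P)/ln(1+r₁) ≈ 8.24 → 9 more payments.

24 months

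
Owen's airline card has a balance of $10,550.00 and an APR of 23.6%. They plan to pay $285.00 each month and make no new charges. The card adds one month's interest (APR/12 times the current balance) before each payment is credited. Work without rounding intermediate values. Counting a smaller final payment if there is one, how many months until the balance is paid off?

67 payments

Monthly rate r = 23.6%/12 = 1.96667% = 0.0196667.
Recurrence: B ← B·(1+r) − $285.00.
Month 1: interest $207.48; balance after payment $10,472.48.
Month 2: interest $205.96; balance after payment $10,393.44.
Closed form: n = −ln(1 − rB₀/P)/ln(1+r) = −ln(0.27199)/ln(1.01967) ≈ 66.852, so the balance reaches zero during payment 67.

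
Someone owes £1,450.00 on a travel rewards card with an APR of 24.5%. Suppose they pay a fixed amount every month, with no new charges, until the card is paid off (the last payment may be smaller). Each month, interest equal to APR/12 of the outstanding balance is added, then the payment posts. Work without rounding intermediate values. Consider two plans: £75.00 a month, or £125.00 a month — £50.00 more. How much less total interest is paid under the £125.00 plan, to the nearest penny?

£191.30

Monthly rate r = 24.5%/12 = 2.04167% = 0.0204167.
At £75.00/mo: n = ⌈−ln(1 − rB₀/P)/ln(1+r)⌉ = 25 payments (last £63.20); total interest = total paid − £1,450.00 = £413.20.
At £125.00/mo: 14 payments (last £46.90); total interest £221.90.
Interest saved = £413.20 − £221.90 = £191.30.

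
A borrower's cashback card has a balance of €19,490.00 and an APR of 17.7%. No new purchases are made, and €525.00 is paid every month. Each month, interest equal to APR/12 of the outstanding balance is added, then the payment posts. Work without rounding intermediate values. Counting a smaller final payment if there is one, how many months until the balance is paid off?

55 months

Monthly rate r = 17.7%/12 = 1.475% = 0.01475.
Recurrence: B ← B·(1+r) − €525.00.
Month 1: interest €287.48; balance after payment €19,252.48.
Month 2: interest €283.97; balance after payment €19,011.45.
Closed form: n = −ln(1 − rB₀/P)/ln(1+r) = −ln(0.45242)/ln(1.01475) ≈ 54.168, so the balance reaches zero during payment 55.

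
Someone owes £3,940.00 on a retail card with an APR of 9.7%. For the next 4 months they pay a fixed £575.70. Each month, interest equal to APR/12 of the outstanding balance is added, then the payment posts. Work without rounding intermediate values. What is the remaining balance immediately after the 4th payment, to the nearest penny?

Monthly rate r = 9.7%/12 = 0.808333% = 0.00808333.
Each month: B ← B·(1+r) − £575.70.
Month 1: interest £31.85; balance after payment £3,396.15.
Month 2: interest £27.45; balance after payment £2,847.90.
Month 3: interest £23.02; balance after payment £2,295.22.
Month 4: interest £18.55; balance after payment £1,738.07.

£1,738.07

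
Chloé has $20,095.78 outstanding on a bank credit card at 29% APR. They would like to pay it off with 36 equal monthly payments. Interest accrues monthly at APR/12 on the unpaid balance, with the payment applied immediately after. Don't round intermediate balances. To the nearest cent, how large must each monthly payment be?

$842.13

Monthly rate r = 29%/12 = 2.41667% = 0.0241667.
Level-payment amortization: P = B₀·r / (1 − (1+r)^(−n)) = 20095.78·0.0241667 / (1 − 1.02417^(−36)).
Denominator 1 − (1+r)^(−36) = 0.576691417.
P = 485.648 / 0.576691417 ≈ 842.13.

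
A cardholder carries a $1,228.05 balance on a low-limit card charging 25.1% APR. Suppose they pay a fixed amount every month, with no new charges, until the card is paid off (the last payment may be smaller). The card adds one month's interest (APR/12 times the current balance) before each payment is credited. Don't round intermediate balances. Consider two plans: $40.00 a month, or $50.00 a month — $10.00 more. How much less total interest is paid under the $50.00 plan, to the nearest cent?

Monthly rate r = 25.1%/12 = 2.09167% = 0.0209167.
At $40.00/mo: n = ⌈−ln(1 − rB₀/P)/ln(1+r)⌉ = 50 payments (last $25.88); total interest = total paid − $1,228.05 = $757.83.
At $50.00/mo: 35 payments (last $41.54); total interest $513.49.
Interest saved = $757.83 − $513.49 = $244.34.

$244.34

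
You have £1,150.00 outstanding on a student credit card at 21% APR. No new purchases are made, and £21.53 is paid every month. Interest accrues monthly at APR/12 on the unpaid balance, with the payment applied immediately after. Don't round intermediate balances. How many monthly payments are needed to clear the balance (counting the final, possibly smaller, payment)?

Monthly rate r = 21%/12 = 1.75% = 0.0175.
Recurrence: B ← B·(1+r) − £21.53.
Month 1: interest £20.13; balance after payment £1,148.60.
Month 2: interest £20.10; balance after payment £1,147.17.
Closed form: n = −ln(1 − rB₀/P)/ln(1+r) = −ln(0.065258)/ln(1.0175) ≈ 157.327, so the balance reaches zero during payment 158.

158 months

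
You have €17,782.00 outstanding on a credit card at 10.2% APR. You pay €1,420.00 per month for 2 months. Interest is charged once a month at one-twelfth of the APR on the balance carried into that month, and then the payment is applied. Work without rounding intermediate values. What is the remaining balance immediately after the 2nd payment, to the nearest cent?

Monthly rate r = 10.2%/12 = 0.85% = 0.0085.
Each month: B ← B·(1+r) − €1,420.00.
Month 1: interest €151.15; balance after payment €16,513.15.
Month 2: interest €140.36; balance after payment €15,233.51.

€15,233.51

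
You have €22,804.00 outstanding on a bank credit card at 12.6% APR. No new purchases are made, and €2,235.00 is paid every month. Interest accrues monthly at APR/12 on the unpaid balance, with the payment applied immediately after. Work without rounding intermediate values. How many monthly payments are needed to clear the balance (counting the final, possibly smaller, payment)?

11 payments

Monthly rate r = 12.6%/12 = 1.05% = 0.0105.
Recurrence: B ← B·(1+r) − €2,235.00.
Month 1: interest €239.44; balance after payment €20,808.44.
Month 2: interest €218.49; balance after payment €18,791.93.
Closed form: n = −ln(1 − rB₀/P)/ln(1+r) = −ln(0.89287)/ln(1.0105) ≈ 10.849, so the balance reaches zero during payment 11.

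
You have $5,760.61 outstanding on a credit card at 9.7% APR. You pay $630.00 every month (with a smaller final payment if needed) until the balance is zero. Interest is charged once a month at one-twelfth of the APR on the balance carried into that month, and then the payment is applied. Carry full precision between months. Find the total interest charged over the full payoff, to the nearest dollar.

$249

Monthly rate r = 9.7%/12 = 0.808333% = 0.00808333.
Payoff takes n = ⌈−ln(1 − rB₀/P)/ln(1+r)⌉ = ⌈9.538⌉ = 10 payments; the last is $339.39.
Total paid = 9·$630.00 + $339.39 = $6,009.39.
Total interest = total paid − principal = $6,009.39 − $5,760.61 = $248.78.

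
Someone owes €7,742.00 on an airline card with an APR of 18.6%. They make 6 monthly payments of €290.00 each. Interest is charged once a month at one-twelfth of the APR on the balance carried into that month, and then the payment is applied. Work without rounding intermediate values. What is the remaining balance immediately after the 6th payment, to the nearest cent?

Monthly rate r = 18.6%/12 = 1.55% = 0.0155.
Each month: B ← B·(1+r) − €290.00.
Month 1: interest €120.00; balance after payment €7,572.00.
Month 2: interest €117.37; balance after payment €7,399.37.
Month 3: interest €114.69; balance after payment €7,224.06.
Month 4: interest €111.97; balance after payment €7,046.03.
Month 5: interest €109.21; balance after payment €6,865.24.
Month 6: interest €106.41; balance after payment €6,681.65.

€6,681.65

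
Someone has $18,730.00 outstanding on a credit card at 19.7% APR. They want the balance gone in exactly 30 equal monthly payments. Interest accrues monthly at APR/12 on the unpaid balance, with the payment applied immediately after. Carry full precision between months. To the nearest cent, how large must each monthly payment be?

$795.65

Monthly rate r = 19.7%/12 = 1.64167% = 0.0164167.
Level-payment amortization: P = B₀·r / (1 − (1+r)^(−n)) = 18730.00·0.0164167 / (1 − 1.01642^(−30)).
Denominator 1 − (1+r)^(−30) = 0.386454653.
P = 307.484 / 0.386454653 ≈ 795.65.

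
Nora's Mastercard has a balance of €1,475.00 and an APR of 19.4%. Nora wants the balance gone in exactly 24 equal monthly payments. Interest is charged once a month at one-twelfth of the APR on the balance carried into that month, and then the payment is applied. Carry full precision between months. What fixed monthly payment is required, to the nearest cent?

€74.64

Monthly rate r = 19.4%/12 = 1.61667% = 0.0161667.
Level-payment amortization: P = B₀·r / (1 − (1+r)^(−n)) = 1475.00·0.0161667 / (1 − 1.01617^(−24)).
Denominator 1 − (1+r)^(−24) = 0.319479318.
P = 23.8458 / 0.319479318 ≈ 74.64.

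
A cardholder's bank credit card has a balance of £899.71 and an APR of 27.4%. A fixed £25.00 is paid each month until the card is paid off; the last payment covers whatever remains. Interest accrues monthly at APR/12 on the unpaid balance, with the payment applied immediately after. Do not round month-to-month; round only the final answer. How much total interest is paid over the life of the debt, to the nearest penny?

Monthly rate r = 27.4%/12 = 2.28333% = 0.0228333.
Payoff takes n = ⌈−ln(1 − rB₀/P)/ln(1+r)⌉ = ⌈76.384⌉ = 77 payments; the last is £9.66.
Total paid = 76·£25.00 + £9.66 = £1,909.66.
Total interest = total paid − principal = £1,909.66 − £899.71 = £1,009.95.

£1,009.95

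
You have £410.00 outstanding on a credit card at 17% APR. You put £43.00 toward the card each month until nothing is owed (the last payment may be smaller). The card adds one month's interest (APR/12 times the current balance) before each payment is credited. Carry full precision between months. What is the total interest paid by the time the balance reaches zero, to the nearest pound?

Monthly rate r = 17%/12 = 1.41667% = 0.0141667.
Payoff takes n = ⌈−ln(1 − rB₀/P)/ln(1+r)⌉ = ⌈10.316⌉ = 11 payments; the last is £13.65.
Total paid = 10·£43.00 + £13.65 = £443.65.
Total interest = total paid − principal = £443.65 − £410.00 = £33.65.

£34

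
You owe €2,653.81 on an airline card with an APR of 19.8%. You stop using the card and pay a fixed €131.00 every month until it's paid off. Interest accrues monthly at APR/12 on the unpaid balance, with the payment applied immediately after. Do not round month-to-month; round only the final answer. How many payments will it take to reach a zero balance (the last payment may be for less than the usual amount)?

Monthly rate r = 19.8%/12 = 1.65% = 0.0165.
Recurrence: B ← B·(1+r) − €131.00.
Month 1: interest €43.79; balance after payment €2,566.60.
Month 2: interest €42.35; balance after payment €2,477.95.
Closed form: n = −ln(1 − rB₀/P)/ln(1+r) = −ln(0.66574)/ln(1.0165) ≈ 24.861, so the balance reaches zero during payment 25.

25 months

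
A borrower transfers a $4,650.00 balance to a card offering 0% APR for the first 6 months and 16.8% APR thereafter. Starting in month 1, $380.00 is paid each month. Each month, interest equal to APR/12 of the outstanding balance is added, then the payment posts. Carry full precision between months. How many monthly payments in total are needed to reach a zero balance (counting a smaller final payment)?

Promo months 1–6 at r₀ = 0%/12 = 0; months 7+ at r₁ = 16.8%/12 = 0.014.
After month 6 (no interest yet): B = $4,650.00 − 6·$380.00 = $2,370.00.
Then at r₁ with $380.00/mo: n₂ = −ln(1 − r₁·B/P)/ln(1+r₁) ≈ 6.57 → 7 more payments.

13 months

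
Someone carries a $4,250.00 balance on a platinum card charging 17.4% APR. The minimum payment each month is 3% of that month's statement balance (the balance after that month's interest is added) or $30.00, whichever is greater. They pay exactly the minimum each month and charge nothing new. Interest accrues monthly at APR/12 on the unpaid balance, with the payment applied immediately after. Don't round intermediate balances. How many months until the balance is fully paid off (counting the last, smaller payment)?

Monthly rate r = 17.4%/12 = 1.45% = 0.0145.
While 3% of the post-interest balance exceeds $30.00, each month B ← (B·(1+r))·(1 − 0.03), i.e. B shrinks by the factor (1+r)·0.97 = 0.98406.
This holds for months 1–91. Entering month 92 the balance is $985.27; 3% of the post-interest balance is now below $30.00, so the flat $30.00 minimum applies from here.
From month 92 a fixed $30.00 at rate r clears $985.27 in 45 more payments. Total: 91 + 45 = 136 months.

136 months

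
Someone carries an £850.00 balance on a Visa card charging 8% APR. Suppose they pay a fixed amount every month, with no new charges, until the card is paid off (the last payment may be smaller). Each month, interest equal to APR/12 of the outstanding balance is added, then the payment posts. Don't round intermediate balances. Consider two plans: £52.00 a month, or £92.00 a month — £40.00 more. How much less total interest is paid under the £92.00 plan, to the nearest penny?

Monthly rate r = 8%/12 = 0.666667% = 0.00666667.
At £52.00/mo: n = ⌈−ln(1 − rB₀/P)/ln(1+r)⌉ = 18 payments (last £19.02); total interest = total paid − £850.00 = £53.02.
At £92.00/mo: 10 payments (last £52.30); total interest £30.30.
Interest saved = £53.02 − £30.30 = £22.72.

£22.72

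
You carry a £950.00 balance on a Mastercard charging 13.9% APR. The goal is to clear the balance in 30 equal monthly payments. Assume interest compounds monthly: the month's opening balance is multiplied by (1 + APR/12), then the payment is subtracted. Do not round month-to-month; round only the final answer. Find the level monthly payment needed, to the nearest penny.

£37.67

Monthly rate r = 13.9%/12 = 1.15833% = 0.0115833.
Level-payment amortization: P = B₀·r / (1 − (1+r)^(−n)) = 950.00·0.0115833 / (1 − 1.01158^(−30)).
Denominator 1 − (1+r)^(−30) = 0.292135653.
P = 11.0042 / 0.292135653 ≈ 37.67.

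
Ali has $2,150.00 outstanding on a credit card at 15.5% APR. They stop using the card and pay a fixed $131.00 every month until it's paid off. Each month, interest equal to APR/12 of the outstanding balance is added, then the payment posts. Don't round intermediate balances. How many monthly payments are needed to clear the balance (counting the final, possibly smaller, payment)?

19 months

Monthly rate r = 15.5%/12 = 1.29167% = 0.0129167.
Recurrence: B ← B·(1+r) − $131.00.
Month 1: interest $27.77; balance after payment $2,046.77.
Month 2: interest $26.44; balance after payment $1,942.21.
Closed form: n = −ln(1 − rB₀/P)/ln(1+r) = −ln(0.78801)/ln(1.01292) ≈ 18.564, so the balance reaches zero during payment 19.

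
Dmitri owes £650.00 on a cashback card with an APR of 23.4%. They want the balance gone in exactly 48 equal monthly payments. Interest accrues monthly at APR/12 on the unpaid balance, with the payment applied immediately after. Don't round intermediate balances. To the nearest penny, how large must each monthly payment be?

Monthly rate r = 23.4%/12 = 1.95% = 0.0195.
Level-payment amortization: P = B₀·r / (1 − (1+r)^(−n)) = 650.00·0.0195 / (1 − 1.0195^(−48)).
Denominator 1 − (1+r)^(−48) = 0.604257262.
P = 12.675 / 0.604257262 ≈ 20.98.

£20.98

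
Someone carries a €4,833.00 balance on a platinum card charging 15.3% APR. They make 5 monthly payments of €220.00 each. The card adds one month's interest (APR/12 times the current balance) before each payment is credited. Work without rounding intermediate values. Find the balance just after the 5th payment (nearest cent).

Monthly rate r = 15.3%/12 = 1.275% = 0.01275.
Each month: B ← B·(1+r) − €220.00.
Month 1: interest €61.62; balance after payment €4,674.62.
Month 2: interest €59.60; balance after payment €4,514.22.
Month 3: interest €57.56; balance after payment €4,351.78.
Month 4: interest €55.49; balance after payment €4,187.26.
Month 5: interest €53.39; balance after payment €4,020.65.

€4,020.65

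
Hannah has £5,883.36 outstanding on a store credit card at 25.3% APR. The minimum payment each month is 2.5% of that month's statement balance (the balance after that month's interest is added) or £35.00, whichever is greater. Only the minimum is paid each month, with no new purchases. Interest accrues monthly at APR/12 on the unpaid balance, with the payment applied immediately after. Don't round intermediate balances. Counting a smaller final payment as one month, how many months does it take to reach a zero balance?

Monthly rate r = 25.3%/12 = 2.10833% = 0.0210833.
While 2.5% of the post-interest balance exceeds £35.00, each month B ← (B·(1+r))·(1 − 0.025), i.e. B shrinks by the factor (1+r)·0.975 = 0.99556.
This holds for months 1–328. Entering month 329 the balance is £1,365.24; 2.5% of the post-interest balance is now below £35.00, so the flat £35.00 minimum applies from here.
From month 329 a fixed £35.00 at rate r clears £1,365.24 in 83 more payments. Total: 328 + 83 = 411 months.

411 months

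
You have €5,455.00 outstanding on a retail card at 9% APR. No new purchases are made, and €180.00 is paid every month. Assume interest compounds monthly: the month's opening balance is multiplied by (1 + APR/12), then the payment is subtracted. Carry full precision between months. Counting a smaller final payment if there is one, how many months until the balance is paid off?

35 months

Monthly rate r = 9%/12 = 0.75% = 0.0075.
Recurrence: B ← B·(1+r) − €180.00.
Month 1: interest €40.91; balance after payment €5,315.91.
Month 2: interest €39.87; balance after payment €5,175.78.
Closed form: n = −ln(1 − rB₀/P)/ln(1+r) = −ln(0.77271)/ln(1.0075) ≈ 34.509, so the balance reaches zero during payment 35.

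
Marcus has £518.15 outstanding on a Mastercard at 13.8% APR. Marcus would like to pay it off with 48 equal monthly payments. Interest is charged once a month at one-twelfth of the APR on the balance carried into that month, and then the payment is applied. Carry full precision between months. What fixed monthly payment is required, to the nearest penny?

Monthly rate r = 13.8%/12 = 1.15% = 0.0115.
Level-payment amortization: P = B₀·r / (1 − (1+r)^(−n)) = 518.15·0.0115 / (1 − 1.0115^(−48)).
Denominator 1 − (1+r)^(−48) = 0.422386388.
P = 5.95872 / 0.422386388 ≈ 14.11.

£14.11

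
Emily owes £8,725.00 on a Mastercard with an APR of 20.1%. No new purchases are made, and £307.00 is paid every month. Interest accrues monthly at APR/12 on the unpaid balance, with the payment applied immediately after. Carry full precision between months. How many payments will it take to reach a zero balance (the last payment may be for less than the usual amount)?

39 payments

Monthly rate r = 20.1%/12 = 1.675% = 0.01675.
Recurrence: B ← B·(1+r) − £307.00.
Month 1: interest £146.14; balance after payment £8,564.14.
Month 2: interest £143.45; balance after payment £8,400.59.
Closed form: n = −ln(1 − rB₀/P)/ln(1+r) = −ln(0.52396)/ln(1.01675) ≈ 38.910, so the balance reaches zero during payment 39.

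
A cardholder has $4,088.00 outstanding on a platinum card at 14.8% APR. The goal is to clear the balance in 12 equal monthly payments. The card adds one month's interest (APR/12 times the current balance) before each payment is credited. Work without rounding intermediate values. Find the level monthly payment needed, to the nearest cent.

$368.59

Monthly rate r = 14.8%/12 = 1.23333% = 0.0123333.
Level-payment amortization: P = B₀·r / (1 − (1+r)^(−n)) = 4088.00·0.0123333 / (1 − 1.01233^(−12)).
Denominator 1 − (1+r)^(−12) = 0.136787832.
P = 50.4187 / 0.136787832 ≈ 368.59.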